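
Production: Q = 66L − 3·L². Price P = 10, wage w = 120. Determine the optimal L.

The marginal product of L is MP_L = 66 − 6L.
A price-taking firm hires until the value of the marginal product equals the wage: P·MP_L = w, so 10·(66 − 6L) = 120.
Then 66 − 6L = 12, giving L = 9.

L* = 9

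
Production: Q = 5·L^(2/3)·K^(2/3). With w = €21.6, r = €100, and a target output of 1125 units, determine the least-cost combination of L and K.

Cost minimization requires the marginal rate of technical substitution to equal the input-price ratio: MP_L/MP_K = w/r.
Here MP_L/MP_K = (2/3)·(K/L)/(2/3) = (K/L). Setting this equal to 21.6/100 = 0.216 gives K = 0.216L.
Substituting into Q = 1125: 5·L^(2/3)·(0.216L)^(2/3) = 1125.
Solving, L = 125 and K = 27.

L* = 125, K* = 27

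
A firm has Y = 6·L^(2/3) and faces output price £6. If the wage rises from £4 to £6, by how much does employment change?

ΔL = -152

From P·MP_L = w with MP_L = 4·L^(-1/3), the labor demand is L(w) = (24/w)^(3).
At w = 4: L = 216. At w = 6: L = 64.
ΔL = 64 − 216 = -152.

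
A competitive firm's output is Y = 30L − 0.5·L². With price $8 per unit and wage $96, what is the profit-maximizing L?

L* = 18

The marginal product of L is MP_L = 30 − L.
A price-taking firm hires until the value of the marginal product equals the wage: P·MP_L = w, so 8·(30 − L) = 96.
Then 30 − L = 12, giving L = 18.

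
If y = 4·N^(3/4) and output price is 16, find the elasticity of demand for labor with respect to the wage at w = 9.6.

ε = -4

MP_N = (3/4)·4·N^(-1/4), so P·MP_N = w gives 48·N^(-1/4) = w.
Solving, N(w) = (48/w)^(4). This is a constant-elasticity form: N ∝ w^(−4), so ε = −4.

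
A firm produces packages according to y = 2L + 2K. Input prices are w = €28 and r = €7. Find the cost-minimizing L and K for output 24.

The inputs are perfect substitutes, so the firm uses whichever has the lower cost per unit of output.
Cost per unit of output via L is w/2 = 14; via K it is r/2 = 3.5. K is cheaper.
Producing y = 24 with K alone: L = 0, K = 12.

L* = 0, K* = 12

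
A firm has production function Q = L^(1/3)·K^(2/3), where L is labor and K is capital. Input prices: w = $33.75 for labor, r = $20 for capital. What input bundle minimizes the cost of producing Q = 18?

L* = 8, K* = 27

Cost minimization requires the marginal rate of technical substitution to equal the input-price ratio: MP_L/MP_K = w/r.
Here MP_L/MP_K = (1/3)·(K/L)/(2/3) = 0.5·(K/L). Setting this equal to 33.75/20 = 1.6875 gives K = 3.375L.
Substituting into Q = 18: L^(1/3)·(3.375L)^(2/3) = 18.
Solving, L = 8 and K = 27.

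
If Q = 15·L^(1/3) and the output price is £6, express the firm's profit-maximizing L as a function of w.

MP_L = (1/3)·15·L^(-2/3) = 5·L^(-2/3).
Setting P·MP_L = w: 30·L^(-2/3) = w.
Solving for L: L^(-2/3) = w/30, so L = (30/w)^(3/2).

L(w) = (30/w)^(3/2)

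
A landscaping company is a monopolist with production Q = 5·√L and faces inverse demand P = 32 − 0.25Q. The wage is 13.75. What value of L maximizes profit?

L* = 16

Marginal revenue from the inverse demand is MR = 32 − 0.5Q.
The marginal product is MP_L = 2.5·L^(-1/2).
A monopolist hires until marginal revenue product equals the wage: MR·MP_L = w.
At L, Q = 5·√L. Substituting and solving: (32 − 2.5·√L)·2.5·L^(-1/2) = 13.75 gives L = 16.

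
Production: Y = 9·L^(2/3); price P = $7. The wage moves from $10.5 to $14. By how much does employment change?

From P·MP_L = w with MP_L = 6·L^(-1/3), the labor demand is L(w) = (42/w)^(3).
At w = 10.5: L = 64. At w = 14: L = 27.
ΔL = 27 − 64 = -37.

ΔL = -37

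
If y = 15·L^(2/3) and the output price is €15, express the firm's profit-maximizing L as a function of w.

MP_L = (2/3)·15·L^(-1/3) = 10·L^(-1/3).
Setting P·MP_L = w: 150·L^(-1/3) = w.
Solving for L: L^(-1/3) = w/150, so L = (150/w)^(3).

L(w) = 3375000/w³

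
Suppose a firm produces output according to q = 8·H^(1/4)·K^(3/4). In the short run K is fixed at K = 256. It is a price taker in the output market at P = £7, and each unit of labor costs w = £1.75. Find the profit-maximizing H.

H* = 4096

With K = 256, MP_H = (1/4)·8·H^(-3/4)·256^(3/4) = 128·H^(-3/4).
Profit maximization for a price taker requires P·MP_H = w: 7·128·H^(-3/4) = 1.75.
So H^(-3/4) = 0.001953125, which gives H = 4096.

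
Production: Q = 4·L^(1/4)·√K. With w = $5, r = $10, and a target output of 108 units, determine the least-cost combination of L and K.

L* = 81, K* = 81

Cost minimization requires the marginal rate of technical substitution to equal the input-price ratio: MP_L/MP_K = w/r.
Here MP_L/MP_K = (1/4)·(K/L)/(1/2) = 0.5·(K/L). Setting this equal to 5/10 = 0.5 gives K = L.
Substituting into Q = 108: 4·L^(1/4)·(L)^(1/2) = 108.
Solving, L = 81 and K = 81.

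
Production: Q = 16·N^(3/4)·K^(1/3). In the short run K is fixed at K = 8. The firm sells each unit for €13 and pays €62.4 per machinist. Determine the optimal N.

With K = 8, MP_N = (3/4)·16·N^(-1/4)·8^(1/3) = 24·N^(-1/4).
Profit maximization for a price taker requires P·MP_N = w: 13·24·N^(-1/4) = 62.4.
So N^(-1/4) = 0.2, which gives N = 625.

N* = 625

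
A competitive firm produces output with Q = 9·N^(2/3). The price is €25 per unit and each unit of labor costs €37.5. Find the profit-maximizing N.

N* = 64

MP_N = (2/3)·9·N^(-1/3) = 6·N^(-1/3).
Profit maximization for a price taker requires P·MP_N = w: 25·6·N^(-1/3) = 37.5.
So N^(-1/3) = 0.25, which gives N = 64.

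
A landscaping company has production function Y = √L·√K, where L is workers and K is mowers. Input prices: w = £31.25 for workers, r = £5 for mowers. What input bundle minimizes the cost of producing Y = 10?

Cost minimization requires the marginal rate of technical substitution to equal the input-price ratio: MP_L/MP_K = w/r.
Here MP_L/MP_K = (1/2)·(K/L)/(1/2) = (K/L). Setting this equal to 31.25/5 = 6.25 gives K = 6.25L.
Substituting into Y = 10: L^(1/2)·(6.25L)^(1/2) = 10.
Solving, L = 4 and K = 25.

L* = 4, K* = 25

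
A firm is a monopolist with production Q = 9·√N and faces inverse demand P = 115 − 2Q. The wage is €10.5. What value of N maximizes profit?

Marginal revenue from the inverse demand is MR = 115 − 4Q.
The marginal product is MP_N = 4.5·N^(-1/2).
A monopolist hires until marginal revenue product equals the wage: MR·MP_N = w.
At N, Q = 9·√N. Substituting and solving: (115 − 36·√N)·4.5·N^(-1/2) = 10.5 gives N = 9.

N* = 9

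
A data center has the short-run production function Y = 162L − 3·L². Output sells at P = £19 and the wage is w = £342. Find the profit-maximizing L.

L* = 24

The marginal product of L is MP_L = 162 − 6L.
A price-taking firm hires until the value of the marginal product equals the wage: P·MP_L = w, so 19·(162 − 6L) = 342.
Then 162 − 6L = 18, giving L = 24.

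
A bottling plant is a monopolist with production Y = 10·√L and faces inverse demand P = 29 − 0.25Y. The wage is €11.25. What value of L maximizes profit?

Marginal revenue from the inverse demand is MR = 29 − 0.5Y.
The marginal product is MP_L = 5·L^(-1/2).
A monopolist hires until marginal revenue product equals the wage: MR·MP_L = w.
At L, Y = 10·√L. Substituting and solving: (29 − 5·√L)·5·L^(-1/2) = 11.25 gives L = 16.

L* = 16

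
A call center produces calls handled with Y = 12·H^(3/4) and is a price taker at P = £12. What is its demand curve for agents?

MP_H = (3/4)·12·H^(-1/4) = 9·H^(-1/4).
Setting P·MP_H = w: 108·H^(-1/4) = w.
Solving for H: H^(-1/4) = w/108, so H = (108/w)^(4).

H(w) = (108/w)^(4)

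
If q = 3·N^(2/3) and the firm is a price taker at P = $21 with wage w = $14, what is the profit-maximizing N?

MP_N = (2/3)·3·N^(-1/3) = 2·N^(-1/3).
Profit maximization for a price taker requires P·MP_N = w: 21·2·N^(-1/3) = 14.
So N^(-1/3) = 1/3, which gives N = 27.

N* = 27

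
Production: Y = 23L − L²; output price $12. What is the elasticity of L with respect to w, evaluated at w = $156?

ε = -1.3

From P·MP_L = w with MP_L = 23 − 2L, labor demand is L(w) = (23 − w/12)/2.
dL/dw = −1/(24) = -1/24.
At w = 156, L = 5, so ε = (dL/dw)·(w/L) = (-1/24)·(156/5) = -1.3.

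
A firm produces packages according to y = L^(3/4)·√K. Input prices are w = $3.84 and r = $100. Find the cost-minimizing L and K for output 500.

L* = 625, K* = 16

Cost minimization requires the marginal rate of technical substitution to equal the input-price ratio: MP_L/MP_K = w/r.
Here MP_L/MP_K = (3/4)·(K/L)/(1/2) = 1.5·(K/L). Setting this equal to 3.84/100 = 0.0384 gives K = 0.0256L.
Substituting into y = 500: L^(3/4)·(0.0256L)^(1/2) = 500.
Solving, L = 625 and K = 16.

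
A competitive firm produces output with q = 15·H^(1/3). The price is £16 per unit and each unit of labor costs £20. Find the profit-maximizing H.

MP_H = (1/3)·15·H^(-2/3) = 5·H^(-2/3).
Profit maximization for a price taker requires P·MP_H = w: 16·5·H^(-2/3) = 20.
So H^(-2/3) = 0.25, which gives H = 8.

H* = 8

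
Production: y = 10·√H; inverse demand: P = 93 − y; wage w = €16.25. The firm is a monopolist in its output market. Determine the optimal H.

Marginal revenue from the inverse demand is MR = 93 − 2y.
The marginal product is MP_H = 5·H^(-1/2).
A monopolist hires until marginal revenue product equals the wage: MR·MP_H = w.
At H, y = 10·√H. Substituting and solving: (93 − 20·√H)·5·H^(-1/2) = 16.25 gives H = 16.

H* = 16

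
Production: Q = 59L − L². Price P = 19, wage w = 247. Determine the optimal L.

The marginal product of L is MP_L = 59 − 2L.
A price-taking firm hires until the value of the marginal product equals the wage: P·MP_L = w, so 19·(59 − 2L) = 247.
Then 59 − 2L = 13, giving L = 23.

L* = 23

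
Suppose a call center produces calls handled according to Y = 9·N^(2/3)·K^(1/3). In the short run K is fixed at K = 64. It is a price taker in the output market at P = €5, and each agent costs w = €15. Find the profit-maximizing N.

With K = 64, MP_N = (2/3)·9·N^(-1/3)·64^(1/3) = 24·N^(-1/3).
Profit maximization for a price taker requires P·MP_N = w: 5·24·N^(-1/3) = 15.
So N^(-1/3) = 0.125, which gives N = 512.

N* = 512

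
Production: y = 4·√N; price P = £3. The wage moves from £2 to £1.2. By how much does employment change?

ΔN = 16

From P·MP_N = w with MP_N = 2·N^(-1/2), the labor demand is N(w) = (6/w)^(2).
At w = 2: N = 9. At w = 1.2: N = 25.
ΔN = 25 − 9 = 16.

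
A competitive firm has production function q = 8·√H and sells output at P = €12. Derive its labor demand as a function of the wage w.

H(w) = 2304/w²

MP_H = (1/2)·8·H^(-1/2) = 4·H^(-1/2).
Setting P·MP_H = w: 48·H^(-1/2) = w.
Solving for H: H^(-1/2) = w/48, so H = (48/w)^(2).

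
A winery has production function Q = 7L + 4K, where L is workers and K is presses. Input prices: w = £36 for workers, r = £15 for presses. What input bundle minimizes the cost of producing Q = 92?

The inputs are perfect substitutes, so the firm uses whichever has the lower cost per unit of output.
Cost per unit of output via L is w/7 = 36/7; via K it is r/4 = 3.75. K is cheaper.
Producing Q = 92 with K alone: L = 0, K = 23.

L* = 0, K* = 23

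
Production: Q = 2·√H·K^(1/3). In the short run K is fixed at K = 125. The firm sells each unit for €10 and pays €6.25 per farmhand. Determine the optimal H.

H* = 64

With K = 125, MP_H = (1/2)·2·H^(-1/2)·125^(1/3) = 5·H^(-1/2).
Profit maximization for a price taker requires P·MP_H = w: 10·5·H^(-1/2) = 6.25.
So H^(-1/2) = 0.125, which gives H = 64.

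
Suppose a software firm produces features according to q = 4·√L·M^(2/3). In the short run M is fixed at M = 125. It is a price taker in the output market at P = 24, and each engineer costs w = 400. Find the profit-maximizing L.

L* = 9

With M = 125, MP_L = (1/2)·4·L^(-1/2)·125^(2/3) = 50·L^(-1/2).
Profit maximization for a price taker requires P·MP_L = w: 24·50·L^(-1/2) = 400.
So L^(-1/2) = 1/3, which gives L = 9.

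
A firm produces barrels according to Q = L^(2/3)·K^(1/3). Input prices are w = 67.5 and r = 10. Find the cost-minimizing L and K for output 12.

Cost minimization requires the marginal rate of technical substitution to equal the input-price ratio: MP_L/MP_K = w/r.
Here MP_L/MP_K = (2/3)·(K/L)/(1/3) = 2·(K/L). Setting this equal to 67.5/10 = 6.75 gives K = 3.375L.
Substituting into Q = 12: L^(2/3)·(3.375L)^(1/3) = 12.
Solving, L = 8 and K = 27.

L* = 8, K* = 27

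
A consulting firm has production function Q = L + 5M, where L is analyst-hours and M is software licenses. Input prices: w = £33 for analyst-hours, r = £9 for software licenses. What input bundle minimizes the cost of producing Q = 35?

The inputs are perfect substitutes, so the firm uses whichever has the lower cost per unit of output.
Cost per unit of output via L is 33; via M it is 1.8. M is cheaper.
Producing Q = 35 with M alone: L = 0, M = 7.

L* = 0, M* = 7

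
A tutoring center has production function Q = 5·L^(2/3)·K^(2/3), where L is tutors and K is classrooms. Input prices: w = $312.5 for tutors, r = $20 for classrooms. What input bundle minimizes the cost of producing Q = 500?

Cost minimization requires the marginal rate of technical substitution to equal the input-price ratio: MP_L/MP_K = w/r.
Here MP_L/MP_K = (2/3)·(K/L)/(2/3) = (K/L). Setting this equal to 312.5/20 = 15.625 gives K = 15.625L.
Substituting into Q = 500: 5·L^(2/3)·(15.625L)^(2/3) = 500.
Solving, L = 8 and K = 125.

L* = 8, K* = 125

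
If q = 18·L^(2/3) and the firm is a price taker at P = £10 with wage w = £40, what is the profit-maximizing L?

MP_L = (2/3)·18·L^(-1/3) = 12·L^(-1/3).
Profit maximization for a price taker requires P·MP_L = w: 10·12·L^(-1/3) = 40.
So L^(-1/3) = 1/3, which gives L = 27.

L* = 27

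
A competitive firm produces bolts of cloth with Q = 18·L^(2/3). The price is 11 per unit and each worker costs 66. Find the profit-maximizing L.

L* = 8

MP_L = (2/3)·18·L^(-1/3) = 12·L^(-1/3).
Profit maximization for a price taker requires P·MP_L = w: 11·12·L^(-1/3) = 66.
So L^(-1/3) = 0.5, which gives L = 8.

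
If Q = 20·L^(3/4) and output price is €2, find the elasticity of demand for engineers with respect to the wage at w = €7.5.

ε = -4

MP_L = (3/4)·20·L^(-1/4), so P·MP_L = w gives 30·L^(-1/4) = w.
Solving, L(w) = (30/w)^(4). This is a constant-elasticity form: L ∝ w^(−4), so ε = −4.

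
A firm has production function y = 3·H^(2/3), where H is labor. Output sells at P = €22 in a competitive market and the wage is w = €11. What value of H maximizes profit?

MP_H = (2/3)·3·H^(-1/3) = 2·H^(-1/3).
Profit maximization for a price taker requires P·MP_H = w: 22·2·H^(-1/3) = 11.
So H^(-1/3) = 0.25, which gives H = 64.

H* = 64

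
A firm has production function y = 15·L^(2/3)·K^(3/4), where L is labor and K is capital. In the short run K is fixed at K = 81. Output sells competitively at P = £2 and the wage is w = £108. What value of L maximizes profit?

L* = 125

With K = 81, MP_L = (2/3)·15·L^(-1/3)·81^(3/4) = 270·L^(-1/3).
Profit maximization for a price taker requires P·MP_L = w: 2·270·L^(-1/3) = 108.
So L^(-1/3) = 0.2, which gives L = 125.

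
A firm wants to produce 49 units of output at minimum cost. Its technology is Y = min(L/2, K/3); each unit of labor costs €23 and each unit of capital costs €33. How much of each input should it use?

With a fixed-proportions technology, the cost-minimizing bundle uses no slack in either input: L/2 = K/3 = Y.
So L = 2·49 = 98 and K = 3·49 = 147.

L* = 98, K* = 147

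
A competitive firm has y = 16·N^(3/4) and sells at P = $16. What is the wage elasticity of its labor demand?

MP_N = (3/4)·16·N^(-1/4), so P·MP_N = w gives 192·N^(-1/4) = w.
Solving, N(w) = (192/w)^(4). This is a constant-elasticity form: N ∝ w^(−4), so ε = −4.

ε = -4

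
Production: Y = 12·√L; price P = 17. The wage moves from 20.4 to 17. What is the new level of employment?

L* = 36

From P·MP_L = w with MP_L = 6·L^(-1/2), the labor demand is L(w) = (102/w)^(2).
At w = 20.4: L = 25. At w = 17: L = 36.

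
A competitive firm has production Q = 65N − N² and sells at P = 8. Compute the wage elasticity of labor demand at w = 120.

ε = -0.3

From P·MP_N = w with MP_N = 65 − 2N, labor demand is N(w) = (65 − w/8)/2.
dN/dw = −1/(16) = -0.0625.
At w = 120, N = 25, so ε = (dN/dw)·(w/N) = (-0.0625)·(120/25) = -0.3.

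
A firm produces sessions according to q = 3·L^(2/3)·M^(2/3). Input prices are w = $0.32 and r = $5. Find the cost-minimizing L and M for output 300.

L* = 125, M* = 8

Cost minimization requires the marginal rate of technical substitution to equal the input-price ratio: MP_L/MP_M = w/r.
Here MP_L/MP_M = (2/3)·(M/L)/(2/3) = (M/L). Setting this equal to 0.32/5 = 0.064 gives M = 0.064L.
Substituting into q = 300: 3·L^(2/3)·(0.064L)^(2/3) = 300.
Solving, L = 125 and M = 8.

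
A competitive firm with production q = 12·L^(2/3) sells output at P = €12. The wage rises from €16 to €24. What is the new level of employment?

From P·MP_L = w with MP_L = 8·L^(-1/3), the labor demand is L(w) = (96/w)^(3).
At w = 16: L = 216. At w = 24: L = 64.

L* = 64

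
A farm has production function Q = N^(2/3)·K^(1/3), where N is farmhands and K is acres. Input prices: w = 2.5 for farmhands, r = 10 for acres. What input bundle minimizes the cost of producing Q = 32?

N* = 64, K* = 8

Cost minimization requires the marginal rate of technical substitution to equal the input-price ratio: MP_N/MP_K = w/r.
Here MP_N/MP_K = (2/3)·(K/N)/(1/3) = 2·(K/N). Setting this equal to 2.5/10 = 0.25 gives K = 0.125N.
Substituting into Q = 32: N^(2/3)·(0.125N)^(1/3) = 32.
Solving, N = 64 and K = 8.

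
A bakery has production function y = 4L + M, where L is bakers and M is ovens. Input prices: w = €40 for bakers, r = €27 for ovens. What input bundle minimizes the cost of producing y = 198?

L* = 49.5, M* = 0

The inputs are perfect substitutes, so the firm uses whichever has the lower cost per unit of output.
Cost per unit of output via L is 10; via M it is 27. L is cheaper.
Producing y = 198 with L alone: L = 49.5, M = 0.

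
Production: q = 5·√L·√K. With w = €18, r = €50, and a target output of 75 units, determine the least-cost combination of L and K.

Cost minimization requires the marginal rate of technical substitution to equal the input-price ratio: MP_L/MP_K = w/r.
Here MP_L/MP_K = (1/2)·(K/L)/(1/2) = (K/L). Setting this equal to 18/50 = 0.36 gives K = 0.36L.
Substituting into q = 75: 5·L^(1/2)·(0.36L)^(1/2) = 75.
Solving, L = 25 and K = 9.

L* = 25, K* = 9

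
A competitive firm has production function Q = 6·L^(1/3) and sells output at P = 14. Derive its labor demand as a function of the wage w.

L(w) = (28/w)^(3/2)

MP_L = (1/3)·6·L^(-2/3) = 2·L^(-2/3).
Setting P·MP_L = w: 28·L^(-2/3) = w.
Solving for L: L^(-2/3) = w/28, so L = (28/w)^(3/2).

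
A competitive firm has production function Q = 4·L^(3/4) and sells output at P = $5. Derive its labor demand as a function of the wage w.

MP_L = (3/4)·4·L^(-1/4) = 3·L^(-1/4).
Setting P·MP_L = w: 15·L^(-1/4) = w.
Solving for L: L^(-1/4) = w/15, so L = (15/w)^(4).

L(w) = 50625/w^(4)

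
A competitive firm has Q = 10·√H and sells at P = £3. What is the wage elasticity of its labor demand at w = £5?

MP_H = (1/2)·10·H^(-1/2), so P·MP_H = w gives 15·H^(-1/2) = w.
Solving, H(w) = (15/w)^(2). This is a constant-elasticity form: H ∝ w^(−2), so ε = −2.

ε = -2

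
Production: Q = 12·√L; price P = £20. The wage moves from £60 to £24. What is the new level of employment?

From P·MP_L = w with MP_L = 6·L^(-1/2), the labor demand is L(w) = (120/w)^(2).
At w = 60: L = 4. At w = 24: L = 25.

L* = 25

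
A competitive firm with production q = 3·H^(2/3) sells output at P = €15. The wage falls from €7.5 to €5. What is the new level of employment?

H* = 216

From P·MP_H = w with MP_H = 2·H^(-1/3), the labor demand is H(w) = (30/w)^(3).
At w = 7.5: H = 64. At w = 5: H = 216.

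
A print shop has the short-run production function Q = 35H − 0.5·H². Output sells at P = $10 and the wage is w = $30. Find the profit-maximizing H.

The marginal product of H is MP_H = 35 − H.
A price-taking firm hires until the value of the marginal product equals the wage: P·MP_H = w, so 10·(35 − H) = 30.
Then 35 − H = 3, giving H = 32.

H* = 32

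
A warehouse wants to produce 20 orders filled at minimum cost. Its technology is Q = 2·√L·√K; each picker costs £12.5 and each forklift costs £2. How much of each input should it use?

L* = 4, K* = 25

Cost minimization requires the marginal rate of technical substitution to equal the input-price ratio: MP_L/MP_K = w/r.
Here MP_L/MP_K = (1/2)·(K/L)/(1/2) = (K/L). Setting this equal to 12.5/2 = 6.25 gives K = 6.25L.
Substituting into Q = 20: 2·L^(1/2)·(6.25L)^(1/2) = 20.
Solving, L = 4 and K = 25.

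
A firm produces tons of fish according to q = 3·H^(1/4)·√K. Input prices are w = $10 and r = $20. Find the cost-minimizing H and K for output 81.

H* = 81, K* = 81

Cost minimization requires the marginal rate of technical substitution to equal the input-price ratio: MP_H/MP_K = w/r.
Here MP_H/MP_K = (1/4)·(K/H)/(1/2) = 0.5·(K/H). Setting this equal to 10/20 = 0.5 gives K = H.
Substituting into q = 81: 3·H^(1/4)·(H)^(1/2) = 81.
Solving, H = 81 and K = 81.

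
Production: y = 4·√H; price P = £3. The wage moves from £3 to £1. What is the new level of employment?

H* = 36

From P·MP_H = w with MP_H = 2·H^(-1/2), the labor demand is H(w) = (6/w)^(2).
At w = 3: H = 4. At w = 1: H = 36.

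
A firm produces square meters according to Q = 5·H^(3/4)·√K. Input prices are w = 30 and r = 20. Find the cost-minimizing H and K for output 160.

H* = 16, K* = 16

Cost minimization requires the marginal rate of technical substitution to equal the input-price ratio: MP_H/MP_K = w/r.
Here MP_H/MP_K = (3/4)·(K/H)/(1/2) = 1.5·(K/H). Setting this equal to 30/20 = 1.5 gives K = H.
Substituting into Q = 160: 5·H^(3/4)·(H)^(1/2) = 160.
Solving, H = 16 and K = 16.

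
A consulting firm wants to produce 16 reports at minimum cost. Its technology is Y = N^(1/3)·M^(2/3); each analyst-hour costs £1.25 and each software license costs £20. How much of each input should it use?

Cost minimization requires the marginal rate of technical substitution to equal the input-price ratio: MP_N/MP_M = w/r.
Here MP_N/MP_M = (1/3)·(M/N)/(2/3) = 0.5·(M/N). Setting this equal to 1.25/20 = 0.0625 gives M = 0.125N.
Substituting into Y = 16: N^(1/3)·(0.125N)^(2/3) = 16.
Solving, N = 64 and M = 8.

N* = 64, M* = 8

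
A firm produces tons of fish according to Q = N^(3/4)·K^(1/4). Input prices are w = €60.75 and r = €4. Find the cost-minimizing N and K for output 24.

N* = 16, K* = 81

Cost minimization requires the marginal rate of technical substitution to equal the input-price ratio: MP_N/MP_K = w/r.
Here MP_N/MP_K = (3/4)·(K/N)/(1/4) = 3·(K/N). Setting this equal to 60.75/4 = 15.1875 gives K = 5.0625N.
Substituting into Q = 24: N^(3/4)·(5.0625N)^(1/4) = 24.
Solving, N = 16 and K = 81.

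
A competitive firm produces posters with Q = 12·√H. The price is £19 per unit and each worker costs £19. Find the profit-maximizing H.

MP_H = (1/2)·12·H^(-1/2) = 6·H^(-1/2).
Profit maximization for a price taker requires P·MP_H = w: 19·6·H^(-1/2) = 19.
So H^(-1/2) = 1/6, which gives H = 36.

H* = 36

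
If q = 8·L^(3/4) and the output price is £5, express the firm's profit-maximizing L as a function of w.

MP_L = (3/4)·8·L^(-1/4) = 6·L^(-1/4).
Setting P·MP_L = w: 30·L^(-1/4) = w.
Solving for L: L^(-1/4) = w/30, so L = (30/w)^(4).

L(w) = 810000/w^(4)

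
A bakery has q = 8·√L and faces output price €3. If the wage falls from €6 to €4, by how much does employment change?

ΔL = 5

From P·MP_L = w with MP_L = 4·L^(-1/2), the labor demand is L(w) = (12/w)^(2).
At w = 6: L = 4. At w = 4: L = 9.
ΔL = 9 − 4 = 5.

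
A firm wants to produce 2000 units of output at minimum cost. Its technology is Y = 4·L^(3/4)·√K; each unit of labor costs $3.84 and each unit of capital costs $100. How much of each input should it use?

L* = 625, K* = 16

Cost minimization requires the marginal rate of technical substitution to equal the input-price ratio: MP_L/MP_K = w/r.
Here MP_L/MP_K = (3/4)·(K/L)/(1/2) = 1.5·(K/L). Setting this equal to 3.84/100 = 0.0384 gives K = 0.0256L.
Substituting into Y = 2000: 4·L^(3/4)·(0.0256L)^(1/2) = 2000.
Solving, L = 625 and K = 16.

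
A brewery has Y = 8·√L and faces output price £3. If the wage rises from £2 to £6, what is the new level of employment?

From P·MP_L = w with MP_L = 4·L^(-1/2), the labor demand is L(w) = (12/w)^(2).
At w = 2: L = 36. At w = 6: L = 4.

L* = 4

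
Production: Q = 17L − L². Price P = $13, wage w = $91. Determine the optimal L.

L* = 5

The marginal product of L is MP_L = 17 − 2L.
A price-taking firm hires until the value of the marginal product equals the wage: P·MP_L = w, so 13·(17 − 2L) = 91.
Then 17 − 2L = 7, giving L = 5.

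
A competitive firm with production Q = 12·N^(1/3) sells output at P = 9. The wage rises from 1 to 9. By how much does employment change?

From P·MP_N = w with MP_N = 4·N^(-2/3), the labor demand is N(w) = (36/w)^(3/2).
At w = 1: N = 216. At w = 9: N = 8.
ΔN = 8 − 216 = -208.

ΔN = -208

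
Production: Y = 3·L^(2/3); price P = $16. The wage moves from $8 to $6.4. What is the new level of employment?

L* = 125

From P·MP_L = w with MP_L = 2·L^(-1/3), the labor demand is L(w) = (32/w)^(3).
At w = 8: L = 64. At w = 6.4: L = 125.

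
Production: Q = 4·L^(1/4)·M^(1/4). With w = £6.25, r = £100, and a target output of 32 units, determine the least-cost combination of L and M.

L* = 256, M* = 16

Cost minimization requires the marginal rate of technical substitution to equal the input-price ratio: MP_L/MP_M = w/r.
Here MP_L/MP_M = (1/4)·(M/L)/(1/4) = (M/L). Setting this equal to 6.25/100 = 0.0625 gives M = 0.0625L.
Substituting into Q = 32: 4·L^(1/4)·(0.0625L)^(1/4) = 32.
Solving, L = 256 and M = 16.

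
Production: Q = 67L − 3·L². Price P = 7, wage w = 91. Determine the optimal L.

The marginal product of L is MP_L = 67 − 6L.
A price-taking firm hires until the value of the marginal product equals the wage: P·MP_L = w, so 7·(67 − 6L) = 91.
Then 67 − 6L = 13, giving L = 9.

L* = 9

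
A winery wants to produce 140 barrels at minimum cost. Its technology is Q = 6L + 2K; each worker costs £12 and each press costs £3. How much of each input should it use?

L* = 0, K* = 70

The inputs are perfect substitutes, so the firm uses whichever has the lower cost per unit of output.
Cost per unit of output via L is w/6 = 2; via K it is r/2 = 1.5. K is cheaper.
Producing Q = 140 with K alone: L = 0, K = 70.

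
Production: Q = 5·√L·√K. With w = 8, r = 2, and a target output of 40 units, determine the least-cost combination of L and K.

L* = 4, K* = 16

Cost minimization requires the marginal rate of technical substitution to equal the input-price ratio: MP_L/MP_K = w/r.
Here MP_L/MP_K = (1/2)·(K/L)/(1/2) = (K/L). Setting this equal to 8/2 = 4 gives K = 4L.
Substituting into Q = 40: 5·L^(1/2)·(4L)^(1/2) = 40.
Solving, L = 4 and K = 16.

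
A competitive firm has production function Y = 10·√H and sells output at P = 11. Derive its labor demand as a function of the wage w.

H(w) = 3025/w²

MP_H = (1/2)·10·H^(-1/2) = 5·H^(-1/2).
Setting P·MP_H = w: 55·H^(-1/2) = w.
Solving for H: H^(-1/2) = w/55, so H = (55/w)^(2).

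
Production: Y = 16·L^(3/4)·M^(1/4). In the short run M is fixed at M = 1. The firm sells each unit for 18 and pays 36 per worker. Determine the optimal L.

L* = 1296

With M = 1, MP_L = (3/4)·16·L^(-1/4)·1^(1/4) = 12·L^(-1/4).
Profit maximization for a price taker requires P·MP_L = w: 18·12·L^(-1/4) = 36.
So L^(-1/4) = 1/6, which gives L = 1296.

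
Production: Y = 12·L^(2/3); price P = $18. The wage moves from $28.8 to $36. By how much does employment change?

From P·MP_L = w with MP_L = 8·L^(-1/3), the labor demand is L(w) = (144/w)^(3).
At w = 28.8: L = 125. At w = 36: L = 64.
ΔL = 64 − 125 = -61.

ΔL = -61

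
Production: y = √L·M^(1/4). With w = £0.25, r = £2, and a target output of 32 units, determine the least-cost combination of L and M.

L* = 256, M* = 16

Cost minimization requires the marginal rate of technical substitution to equal the input-price ratio: MP_L/MP_M = w/r.
Here MP_L/MP_M = (1/2)·(M/L)/(1/4) = 2·(M/L). Setting this equal to 0.25/2 = 0.125 gives M = 0.0625L.
Substituting into y = 32: L^(1/2)·(0.0625L)^(1/4) = 32.
Solving, L = 256 and M = 16.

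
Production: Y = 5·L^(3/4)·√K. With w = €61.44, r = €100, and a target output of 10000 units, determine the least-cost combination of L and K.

L* = 625, K* = 256

Cost minimization requires the marginal rate of technical substitution to equal the input-price ratio: MP_L/MP_K = w/r.
Here MP_L/MP_K = (3/4)·(K/L)/(1/2) = 1.5·(K/L). Setting this equal to 61.44/100 = 0.6144 gives K = 0.4096L.
Substituting into Y = 10000: 5·L^(3/4)·(0.4096L)^(1/2) = 10000.
Solving, L = 625 and K = 256.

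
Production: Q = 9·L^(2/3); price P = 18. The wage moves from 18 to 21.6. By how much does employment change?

ΔL = -91

From P·MP_L = w with MP_L = 6·L^(-1/3), the labor demand is L(w) = (108/w)^(3).
At w = 18: L = 216. At w = 21.6: L = 125.
ΔL = 125 − 216 = -91.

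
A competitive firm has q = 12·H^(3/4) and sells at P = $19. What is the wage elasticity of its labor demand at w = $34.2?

MP_H = (3/4)·12·H^(-1/4), so P·MP_H = w gives 171·H^(-1/4) = w.
Solving, H(w) = (171/w)^(4). This is a constant-elasticity form: H ∝ w^(−4), so ε = −4.

ε = -4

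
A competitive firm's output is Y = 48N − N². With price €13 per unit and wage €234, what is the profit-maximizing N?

The marginal product of N is MP_N = 48 − 2N.
A price-taking firm hires until the value of the marginal product equals the wage: P·MP_N = w, so 13·(48 − 2N) = 234.
Then 48 − 2N = 18, giving N = 15.

N* = 15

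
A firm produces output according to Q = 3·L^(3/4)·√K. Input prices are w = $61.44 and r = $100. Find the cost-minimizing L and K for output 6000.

L* = 625, K* = 256

Cost minimization requires the marginal rate of technical substitution to equal the input-price ratio: MP_L/MP_K = w/r.
Here MP_L/MP_K = (3/4)·(K/L)/(1/2) = 1.5·(K/L). Setting this equal to 61.44/100 = 0.6144 gives K = 0.4096L.
Substituting into Q = 6000: 3·L^(3/4)·(0.4096L)^(1/2) = 6000.
Solving, L = 625 and K = 256.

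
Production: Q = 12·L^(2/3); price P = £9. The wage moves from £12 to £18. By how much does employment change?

ΔL = -152

From P·MP_L = w with MP_L = 8·L^(-1/3), the labor demand is L(w) = (72/w)^(3).
At w = 12: L = 216. At w = 18: L = 64.
ΔL = 64 − 216 = -152.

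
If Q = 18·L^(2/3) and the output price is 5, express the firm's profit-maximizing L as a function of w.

MP_L = (2/3)·18·L^(-1/3) = 12·L^(-1/3).
Setting P·MP_L = w: 60·L^(-1/3) = w.
Solving for L: L^(-1/3) = w/60, so L = (60/w)^(3).

L(w) = 216000/w³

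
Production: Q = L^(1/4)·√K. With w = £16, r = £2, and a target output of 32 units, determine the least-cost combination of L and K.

Cost minimization requires the marginal rate of technical substitution to equal the input-price ratio: MP_L/MP_K = w/r.
Here MP_L/MP_K = (1/4)·(K/L)/(1/2) = 0.5·(K/L). Setting this equal to 16/2 = 8 gives K = 16L.
Substituting into Q = 32: L^(1/4)·(16L)^(1/2) = 32.
Solving, L = 16 and K = 256.

L* = 16, K* = 256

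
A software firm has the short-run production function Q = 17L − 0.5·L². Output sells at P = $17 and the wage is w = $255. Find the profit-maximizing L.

The marginal product of L is MP_L = 17 − L.
A price-taking firm hires until the value of the marginal product equals the wage: P·MP_L = w, so 17·(17 − L) = 255.
Then 17 − L = 15, giving L = 2.

L* = 2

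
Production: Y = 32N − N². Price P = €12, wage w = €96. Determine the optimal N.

N* = 12

The marginal product of N is MP_N = 32 − 2N.
A price-taking firm hires until the value of the marginal product equals the wage: P·MP_N = w, so 12·(32 − 2N) = 96.
Then 32 − 2N = 8, giving N = 12.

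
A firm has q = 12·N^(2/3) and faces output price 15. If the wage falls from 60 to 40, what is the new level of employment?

N* = 27

From P·MP_N = w with MP_N = 8·N^(-1/3), the labor demand is N(w) = (120/w)^(3).
At w = 60: N = 8. At w = 40: N = 27.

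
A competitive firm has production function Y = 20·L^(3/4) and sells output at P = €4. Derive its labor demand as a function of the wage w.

MP_L = (3/4)·20·L^(-1/4) = 15·L^(-1/4).
Setting P·MP_L = w: 60·L^(-1/4) = w.
Solving for L: L^(-1/4) = w/60, so L = (60/w)^(4).

L(w) = (60/w)^(4)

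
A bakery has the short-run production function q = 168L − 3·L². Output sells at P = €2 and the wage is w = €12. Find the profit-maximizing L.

L* = 27

The marginal product of L is MP_L = 168 − 6L.
A price-taking firm hires until the value of the marginal product equals the wage: P·MP_L = w, so 2·(168 − 6L) = 12.
Then 168 − 6L = 6, giving L = 27.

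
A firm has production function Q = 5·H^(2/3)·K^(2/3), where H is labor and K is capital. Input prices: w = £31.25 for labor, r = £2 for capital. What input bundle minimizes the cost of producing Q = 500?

H* = 8, K* = 125

Cost minimization requires the marginal rate of technical substitution to equal the input-price ratio: MP_H/MP_K = w/r.
Here MP_H/MP_K = (2/3)·(K/H)/(2/3) = (K/H). Setting this equal to 31.25/2 = 15.625 gives K = 15.625H.
Substituting into Q = 500: 5·H^(2/3)·(15.625H)^(2/3) = 500.
Solving, H = 8 and K = 125.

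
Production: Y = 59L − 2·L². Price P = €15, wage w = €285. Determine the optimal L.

The marginal product of L is MP_L = 59 − 4L.
A price-taking firm hires until the value of the marginal product equals the wage: P·MP_L = w, so 15·(59 − 4L) = 285.
Then 59 − 4L = 19, giving L = 10.

L* = 10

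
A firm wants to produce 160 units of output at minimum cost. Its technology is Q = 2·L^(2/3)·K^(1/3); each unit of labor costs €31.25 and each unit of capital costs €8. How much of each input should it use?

Cost minimization requires the marginal rate of technical substitution to equal the input-price ratio: MP_L/MP_K = w/r.
Here MP_L/MP_K = (2/3)·(K/L)/(1/3) = 2·(K/L). Setting this equal to 31.25/8 = 3.90625 gives K = 1.953125L.
Substituting into Q = 160: 2·L^(2/3)·(1.953125L)^(1/3) = 160.
Solving, L = 64 and K = 125.

L* = 64, K* = 125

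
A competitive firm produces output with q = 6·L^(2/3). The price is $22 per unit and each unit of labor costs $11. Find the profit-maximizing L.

L* = 512

MP_L = (2/3)·6·L^(-1/3) = 4·L^(-1/3).
Profit maximization for a price taker requires P·MP_L = w: 22·4·L^(-1/3) = 11.
So L^(-1/3) = 0.125, which gives L = 512.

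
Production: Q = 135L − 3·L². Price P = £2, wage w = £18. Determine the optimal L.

L* = 21

The marginal product of L is MP_L = 135 − 6L.
A price-taking firm hires until the value of the marginal product equals the wage: P·MP_L = w, so 2·(135 − 6L) = 18.
Then 135 − 6L = 9, giving L = 21.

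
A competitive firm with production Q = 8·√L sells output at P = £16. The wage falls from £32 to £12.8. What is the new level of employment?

L* = 25

From P·MP_L = w with MP_L = 4·L^(-1/2), the labor demand is L(w) = (64/w)^(2).
At w = 32: L = 4. At w = 12.8: L = 25.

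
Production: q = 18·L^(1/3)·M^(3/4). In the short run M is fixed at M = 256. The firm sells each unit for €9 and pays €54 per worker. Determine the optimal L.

With M = 256, MP_L = (1/3)·18·L^(-2/3)·256^(3/4) = 384·L^(-2/3).
Profit maximization for a price taker requires P·MP_L = w: 9·384·L^(-2/3) = 54.
So L^(-2/3) = 0.015625, which gives L = 512.

L* = 512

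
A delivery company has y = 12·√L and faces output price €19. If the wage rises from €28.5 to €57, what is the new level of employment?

From P·MP_L = w with MP_L = 6·L^(-1/2), the labor demand is L(w) = (114/w)^(2).
At w = 28.5: L = 16. At w = 57: L = 4.

L* = 4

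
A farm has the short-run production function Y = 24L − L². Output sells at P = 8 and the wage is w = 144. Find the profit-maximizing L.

L* = 3

The marginal product of L is MP_L = 24 − 2L.
A price-taking firm hires until the value of the marginal product equals the wage: P·MP_L = w, so 8·(24 − 2L) = 144.
Then 24 − 2L = 18, giving L = 3.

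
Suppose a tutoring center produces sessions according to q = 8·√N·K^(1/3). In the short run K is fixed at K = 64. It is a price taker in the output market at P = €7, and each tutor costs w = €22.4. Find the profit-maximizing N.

With K = 64, MP_N = (1/2)·8·N^(-1/2)·64^(1/3) = 16·N^(-1/2).
Profit maximization for a price taker requires P·MP_N = w: 7·16·N^(-1/2) = 22.4.
So N^(-1/2) = 0.2, which gives N = 25.

N* = 25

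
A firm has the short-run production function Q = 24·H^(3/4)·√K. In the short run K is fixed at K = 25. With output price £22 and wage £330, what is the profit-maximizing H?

H* = 1296

With K = 25, MP_H = (3/4)·24·H^(-1/4)·25^(1/2) = 90·H^(-1/4).
Profit maximization for a price taker requires P·MP_H = w: 22·90·H^(-1/4) = 330.
So H^(-1/4) = 1/6, which gives H = 1296.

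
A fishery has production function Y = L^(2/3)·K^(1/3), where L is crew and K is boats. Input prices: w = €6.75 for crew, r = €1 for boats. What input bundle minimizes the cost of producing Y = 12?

L* = 8, K* = 27

Cost minimization requires the marginal rate of technical substitution to equal the input-price ratio: MP_L/MP_K = w/r.
Here MP_L/MP_K = (2/3)·(K/L)/(1/3) = 2·(K/L). Setting this equal to 6.75/1 = 6.75 gives K = 3.375L.
Substituting into Y = 12: L^(2/3)·(3.375L)^(1/3) = 12.
Solving, L = 8 and K = 27.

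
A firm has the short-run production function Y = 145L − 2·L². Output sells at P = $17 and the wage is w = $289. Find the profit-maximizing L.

L* = 32

The marginal product of L is MP_L = 145 − 4L.
A price-taking firm hires until the value of the marginal product equals the wage: P·MP_L = w, so 17·(145 − 4L) = 289.
Then 145 − 4L = 17, giving L = 32.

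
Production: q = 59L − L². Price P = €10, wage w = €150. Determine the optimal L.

The marginal product of L is MP_L = 59 − 2L.
A price-taking firm hires until the value of the marginal product equals the wage: P·MP_L = w, so 10·(59 − 2L) = 150.
Then 59 − 2L = 15, giving L = 22.

L* = 22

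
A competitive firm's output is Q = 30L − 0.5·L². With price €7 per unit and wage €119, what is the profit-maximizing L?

L* = 13

The marginal product of L is MP_L = 30 − L.
A price-taking firm hires until the value of the marginal product equals the wage: P·MP_L = w, so 7·(30 − L) = 119.
Then 30 − L = 17, giving L = 13.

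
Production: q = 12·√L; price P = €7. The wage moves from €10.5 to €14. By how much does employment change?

From P·MP_L = w with MP_L = 6·L^(-1/2), the labor demand is L(w) = (42/w)^(2).
At w = 10.5: L = 16. At w = 14: L = 9.
ΔL = 9 − 16 = -7.

ΔL = -7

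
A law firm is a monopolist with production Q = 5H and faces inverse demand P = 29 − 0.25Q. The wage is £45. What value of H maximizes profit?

H* = 8

Marginal revenue from the inverse demand is MR = 29 − 0.5Q.
The marginal product is MP_H = 5.
A monopolist hires until marginal revenue product equals the wage: MR·MP_H = w.
(29 − 2.5H)·5 = 45, so H = 8.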